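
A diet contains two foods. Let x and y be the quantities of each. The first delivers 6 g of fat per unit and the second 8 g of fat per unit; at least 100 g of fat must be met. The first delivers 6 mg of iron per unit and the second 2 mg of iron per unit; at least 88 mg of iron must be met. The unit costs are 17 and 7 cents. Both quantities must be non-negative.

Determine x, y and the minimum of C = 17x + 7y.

Extreme points and C = 17x + 7y:
  (0, 44) → C = 308
  (50/3, 0) → C = 850/3
  (14, 2) → C = 252
The feasible region is unbounded (it extends along (0, 1), (1, 0)), but C strictly increases along every unbounded feasible direction, so there is no improving ray and the minimum is attained at a vertex.

x = 14, y = 2, minimum C = 252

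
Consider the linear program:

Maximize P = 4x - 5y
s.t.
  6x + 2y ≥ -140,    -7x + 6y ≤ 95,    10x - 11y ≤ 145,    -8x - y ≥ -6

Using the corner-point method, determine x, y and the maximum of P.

x = -625/43, y = -1135/43, maximum P = 3175/43

Extreme points and P = 4x - 5y:
  (-103/5, -41/5) → P = -207/5
  (-625/43, -1135/43) → P = 3175/43
  (-59/55, 802/55) → P = -386/5
  (211/98, -550/49) → P = 3172/49

The binding constraints are 6x + 2y = -140 and 10x - 11y = 145.
Solving simultaneously gives x = -625/43, y = -1135/43.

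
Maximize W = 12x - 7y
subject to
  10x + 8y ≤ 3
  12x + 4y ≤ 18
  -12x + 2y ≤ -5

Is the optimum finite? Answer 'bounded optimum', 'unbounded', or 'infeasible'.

unbounded

From the feasible point (33/14, -18/7), moving in the direction (-2, -12) keeps every constraint satisfied while W increases without bound.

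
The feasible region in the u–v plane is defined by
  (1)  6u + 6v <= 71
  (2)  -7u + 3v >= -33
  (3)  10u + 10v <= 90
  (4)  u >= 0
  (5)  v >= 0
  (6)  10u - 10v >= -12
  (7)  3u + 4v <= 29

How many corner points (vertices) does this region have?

Pairwise boundary intersections that survive every other constraint:
  (33/7, 0)
  (219/37, 104/37)
  (0, 0)
  (0, 6/5)
  (121/35, 163/35)

5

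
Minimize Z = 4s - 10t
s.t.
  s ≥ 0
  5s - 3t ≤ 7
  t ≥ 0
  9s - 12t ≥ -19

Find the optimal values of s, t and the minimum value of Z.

Corner points and Z = 4s - 10t:
  (0, 0) → Z = 0
  (0, 19/12) → Z = -95/6
  (7/5, 0) → Z = 28/5
  (47/11, 158/33) → Z = -1016/33

The binding constraints are 5s - 3t = 7 and 9s - 12t = -19.
Solving simultaneously gives s = 47/11, t = 158/33.

s = 47/11, t = 158/33, minimum Z = -1016/33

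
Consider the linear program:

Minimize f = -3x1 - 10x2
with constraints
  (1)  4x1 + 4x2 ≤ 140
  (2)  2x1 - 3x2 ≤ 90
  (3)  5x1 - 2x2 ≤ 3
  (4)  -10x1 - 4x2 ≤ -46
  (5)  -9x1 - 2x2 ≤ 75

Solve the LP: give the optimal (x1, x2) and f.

x1 = -47/3, x2 = 152/3, minimum f = -1379/3

Extreme points and f = -3x1 - 10x2:
  (73/7, 172/7) → f = -277
  (-47/3, 152/3) → f = -1379/3
  (13/5, 5) → f = -289/5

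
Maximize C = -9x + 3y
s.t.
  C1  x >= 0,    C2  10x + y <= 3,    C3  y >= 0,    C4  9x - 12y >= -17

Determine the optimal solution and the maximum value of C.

Vertices and C = -9x + 3y:
  (0, 0) → C = 0
  (0, 17/12) → C = 17/4
  (3/10, 0) → C = -27/10
  (19/129, 197/129) → C = 140/43

x = 0, y = 17/12, maximum C = 17/4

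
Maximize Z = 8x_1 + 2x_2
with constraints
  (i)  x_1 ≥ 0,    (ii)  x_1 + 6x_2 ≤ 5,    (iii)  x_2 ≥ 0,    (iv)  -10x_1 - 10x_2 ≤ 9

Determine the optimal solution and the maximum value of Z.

x_1 = 5, x_2 = 0, maximum Z = 40

Extreme points and Z = 8x_1 + 2x_2:
  (0, 5/6) → Z = 5/3
  (0, 0) → Z = 0
  (5, 0) → Z = 40

At the optimal vertex, x_1 + 6x_2 = 5 and x_2 = 0.
Solving simultaneously gives x_1 = 5, x_2 = 0.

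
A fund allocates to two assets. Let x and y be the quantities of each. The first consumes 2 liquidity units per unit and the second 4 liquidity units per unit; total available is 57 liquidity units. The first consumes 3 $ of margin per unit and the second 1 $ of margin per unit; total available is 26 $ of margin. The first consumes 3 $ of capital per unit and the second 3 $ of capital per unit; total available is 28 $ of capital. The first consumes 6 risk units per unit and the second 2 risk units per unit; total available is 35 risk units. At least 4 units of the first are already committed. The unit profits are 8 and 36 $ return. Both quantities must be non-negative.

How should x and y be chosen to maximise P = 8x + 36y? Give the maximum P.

Feasible corners and P = 8x + 36y:
  (35/6, 0) → P = 140/3
  (4, 0) → P = 32
  (49/12, 21/4) → P = 665/3
  (4, 16/3) → P = 224

The optimum lies where 3x + 3y = 28 and x = 4.
Solving simultaneously gives x = 4, y = 16/3.

x = 4, y = 16/3, maximum P = 224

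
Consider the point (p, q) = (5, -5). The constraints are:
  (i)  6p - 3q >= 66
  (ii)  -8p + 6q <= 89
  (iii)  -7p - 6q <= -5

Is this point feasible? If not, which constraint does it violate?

Constraint (i): 6p - 3q = 45, which is not ≥ 66. All other constraints are satisfied.

not feasible — violates (i)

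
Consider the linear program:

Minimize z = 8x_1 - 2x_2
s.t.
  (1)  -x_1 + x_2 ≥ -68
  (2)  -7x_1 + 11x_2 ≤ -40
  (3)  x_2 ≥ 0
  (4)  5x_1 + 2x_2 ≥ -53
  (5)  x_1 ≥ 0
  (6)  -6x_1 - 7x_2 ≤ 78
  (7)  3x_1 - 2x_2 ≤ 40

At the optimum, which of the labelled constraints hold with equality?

Vertices and z = 8x_1 - 2x_2:
  (40/7, 0) → z = 320/7
  (360/19, 160/19) → z = 2560/19
  (40/3, 0) → z = 320/3

The minimum is at (40/7, 0). Substituting into each constraint, equality holds for (2) and (3); the remaining constraints have slack.

(2) and (3)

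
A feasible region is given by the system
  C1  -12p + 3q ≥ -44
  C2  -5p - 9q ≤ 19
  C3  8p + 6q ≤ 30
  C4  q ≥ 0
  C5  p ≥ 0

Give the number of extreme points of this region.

Of the 10 pairwise boundary intersections, those satisfying every inequality are:
  (59/16, 1/12)
  (11/3, 0)
  (0, 5)
  (0, 0)

4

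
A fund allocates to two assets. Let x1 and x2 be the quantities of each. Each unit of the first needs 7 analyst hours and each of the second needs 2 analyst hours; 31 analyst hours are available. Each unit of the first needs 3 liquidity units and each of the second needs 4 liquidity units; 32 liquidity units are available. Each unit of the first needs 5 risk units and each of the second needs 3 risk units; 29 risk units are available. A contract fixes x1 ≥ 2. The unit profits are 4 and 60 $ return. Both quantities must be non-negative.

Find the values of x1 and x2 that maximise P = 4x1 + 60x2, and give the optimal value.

x1 = 2, x2 = 19/3, maximum P = 388

Extreme points and P = 4x1 + 60x2:
  (31/7, 0) → P = 124/7
  (2, 0) → P = 8
  (35/11, 48/11) → P = 3020/11
  (2, 19/3) → P = 388

The optimum lies where 5x1 + 3x2 = 29 and x1 = 2.
Solving simultaneously gives x1 = 2, x2 = 19/3.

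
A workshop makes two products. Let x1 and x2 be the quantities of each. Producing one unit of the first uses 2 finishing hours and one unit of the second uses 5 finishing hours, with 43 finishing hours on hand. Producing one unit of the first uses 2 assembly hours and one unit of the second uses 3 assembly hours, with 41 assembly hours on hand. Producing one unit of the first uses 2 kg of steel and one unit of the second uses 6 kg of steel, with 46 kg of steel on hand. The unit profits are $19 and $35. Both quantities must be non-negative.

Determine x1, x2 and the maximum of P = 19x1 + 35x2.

x1 = 19, x2 = 1, maximum P = 396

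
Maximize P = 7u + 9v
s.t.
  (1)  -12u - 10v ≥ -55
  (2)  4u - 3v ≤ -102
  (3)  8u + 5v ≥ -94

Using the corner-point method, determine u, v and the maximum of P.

Vertices and P = 7u + 9v:
  (-45/4, 19) → P = 369/4
  (-243/4, 392/5) → P = 5607/20
  (-18, 10) → P = -36

The optimum lies where -12u - 10v = -55 and 8u + 5v = -94.
Solving simultaneously gives u = -243/4, v = 392/5.

u = -243/4, v = 392/5, maximum P = 5607/20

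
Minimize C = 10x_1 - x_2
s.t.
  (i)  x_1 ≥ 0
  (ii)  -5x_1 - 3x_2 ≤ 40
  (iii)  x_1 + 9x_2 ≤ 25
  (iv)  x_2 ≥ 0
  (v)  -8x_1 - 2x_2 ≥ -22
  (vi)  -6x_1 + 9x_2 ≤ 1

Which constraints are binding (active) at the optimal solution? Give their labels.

Corner points and C = 10x_1 - x_2:
  (0, 0) → C = 0
  (0, 1/9) → C = -1/9
  (11/4, 0) → C = 55/2
  (7/3, 5/3) → C = 65/3

The minimum is at (0, 1/9). Substituting into each constraint, equality holds for (i) and (vi); the remaining constraints have slack.

(i) and (vi)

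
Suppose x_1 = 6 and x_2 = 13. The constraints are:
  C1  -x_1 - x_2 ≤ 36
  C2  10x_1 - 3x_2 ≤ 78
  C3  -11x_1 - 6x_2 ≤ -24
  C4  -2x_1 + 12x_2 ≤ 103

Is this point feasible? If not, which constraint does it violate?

not feasible — violates C4

Constraint C4: -2x_1 + 12x_2 = 144, which is not ≤ 103. All other constraints are satisfied.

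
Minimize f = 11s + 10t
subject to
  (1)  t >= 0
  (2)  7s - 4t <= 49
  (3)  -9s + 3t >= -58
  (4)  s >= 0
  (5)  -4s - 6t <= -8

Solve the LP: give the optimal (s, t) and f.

s = 0, t = 4/3, minimum f = 40/3

Extreme points and f = 11s + 10t:
  (58/9, 0) → f = 638/9
  (2, 0) → f = 22
  (0, 4/3) → f = 40/3
The feasible region is unbounded (it extends along (0, 1), (1, 3)), but f strictly increases along every unbounded feasible direction, so there is no improving ray and the minimum is attained at a vertex.

The optimum lies where s = 0 and -4s - 6t = -8.
Solving simultaneously gives s = 0, t = 4/3.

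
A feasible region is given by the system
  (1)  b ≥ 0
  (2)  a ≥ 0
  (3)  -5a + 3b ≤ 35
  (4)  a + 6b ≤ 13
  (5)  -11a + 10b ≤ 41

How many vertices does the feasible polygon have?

3

Of the 10 pairwise boundary intersections, those satisfying every inequality are:
  (0, 0)
  (13, 0)
  (0, 13/6)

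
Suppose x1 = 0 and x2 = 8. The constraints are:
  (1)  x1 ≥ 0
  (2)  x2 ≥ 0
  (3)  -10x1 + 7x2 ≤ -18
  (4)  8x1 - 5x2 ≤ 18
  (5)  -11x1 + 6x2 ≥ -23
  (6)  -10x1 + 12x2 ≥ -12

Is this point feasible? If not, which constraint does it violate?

Constraint (3): -10x1 + 7x2 = 56, which is not ≤ -18. All other constraints are satisfied.

not feasible — violates (3)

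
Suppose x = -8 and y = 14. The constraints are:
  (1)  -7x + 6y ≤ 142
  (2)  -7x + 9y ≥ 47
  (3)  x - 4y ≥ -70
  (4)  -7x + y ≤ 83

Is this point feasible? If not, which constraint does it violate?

feasible

(1): 140 ≤ 142 ✓
(2): 182 ≥ 47 ✓
(3): -64 ≥ -70 ✓
(4): 70 ≤ 83 ✓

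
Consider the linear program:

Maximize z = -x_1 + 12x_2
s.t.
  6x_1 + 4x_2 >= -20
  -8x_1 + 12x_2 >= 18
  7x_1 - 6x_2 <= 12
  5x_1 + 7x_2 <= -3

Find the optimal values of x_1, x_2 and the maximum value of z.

x_1 = -64/11, x_2 = 41/11, maximum z = 556/11

Extreme points and z = -x_1 + 12x_2:
  (-3, -1/2) → z = -3
  (-64/11, 41/11) → z = 556/11
  (-81/58, 33/58) → z = 477/58

The optimum lies where 6x_1 + 4x_2 = -20 and 5x_1 + 7x_2 = -3.
Solving simultaneously gives x_1 = -64/11, x_2 = 41/11.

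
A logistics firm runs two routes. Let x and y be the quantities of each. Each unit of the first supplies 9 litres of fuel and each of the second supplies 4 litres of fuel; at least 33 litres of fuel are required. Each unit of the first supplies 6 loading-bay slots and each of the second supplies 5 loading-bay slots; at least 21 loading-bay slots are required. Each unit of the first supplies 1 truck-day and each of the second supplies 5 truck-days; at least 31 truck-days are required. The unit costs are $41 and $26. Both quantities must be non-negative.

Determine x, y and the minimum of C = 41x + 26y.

The feasible region is unbounded (it extends along (0, 1), (1, 0)), but C strictly increases along every unbounded feasible direction, so there is no improving ray and the minimum is attained at a vertex.

x = 1, y = 6, minimum C = 197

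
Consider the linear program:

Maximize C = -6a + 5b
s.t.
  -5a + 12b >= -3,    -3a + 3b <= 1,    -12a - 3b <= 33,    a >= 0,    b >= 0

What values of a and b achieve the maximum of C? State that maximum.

Extreme points and C = -6a + 5b:
  (3/5, 0) → C = -18/5
  (0, 1/3) → C = 5/3
  (0, 0) → C = 0
The feasible region is unbounded (it extends along (1, 1), (12, 5)), but C strictly decreases along every unbounded feasible direction, so there is no improving ray and the maximum is attained at a vertex.

The optimum lies where -3a + 3b = 1 and a = 0.
Solving simultaneously gives a = 0, b = 1/3.

a = 0, b = 1/3, maximum C = 5/3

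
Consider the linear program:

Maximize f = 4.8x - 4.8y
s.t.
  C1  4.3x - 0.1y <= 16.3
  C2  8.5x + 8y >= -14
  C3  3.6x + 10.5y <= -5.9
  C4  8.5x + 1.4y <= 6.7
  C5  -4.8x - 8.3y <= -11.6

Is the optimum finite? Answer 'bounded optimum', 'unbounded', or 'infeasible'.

The boundaries 8.5x + 8y = -14 and 3.6x + 10.5y = -5.9 meet at (-1996/1209, 5/1209), but that point violates -4.8x - 8.3y ≤ -11.6. Every candidate vertex is excluded by some other constraint, so the feasible region is empty.

infeasible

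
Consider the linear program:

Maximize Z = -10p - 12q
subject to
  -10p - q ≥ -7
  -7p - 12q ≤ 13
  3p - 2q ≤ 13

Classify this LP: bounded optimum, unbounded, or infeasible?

unbounded

From the feasible point (97/113, -179/113), moving in the direction (-12, 7) keeps every constraint satisfied while Z increases without bound.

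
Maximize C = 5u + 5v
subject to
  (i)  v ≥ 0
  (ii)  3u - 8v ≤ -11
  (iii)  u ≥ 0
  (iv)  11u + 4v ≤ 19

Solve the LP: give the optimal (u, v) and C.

Extreme points and C = 5u + 5v:
  (0, 11/8) → C = 55/8
  (27/25, 89/50) → C = 143/10
  (0, 19/4) → C = 95/4

At the optimal vertex, u = 0 and 11u + 4v = 19.
Solving simultaneously gives u = 0, v = 19/4.

u = 0, v = 19/4, maximum C = 95/4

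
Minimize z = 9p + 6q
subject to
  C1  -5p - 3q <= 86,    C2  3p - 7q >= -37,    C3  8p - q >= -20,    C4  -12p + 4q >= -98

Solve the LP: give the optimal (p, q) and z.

Vertices and z = 9p + 6q:
  (-146/29, -588/29) → z = -4842/29
  (-25/28, -761/28) → z = -4791/28
  (-103/53, 236/53) → z = 489/53
  (139/12, 41/4) → z = 663/4

The binding constraints are -5p - 3q = 86 and -12p + 4q = -98.
Solving simultaneously gives p = -25/28, q = -761/28.

p = -25/28, q = -761/28, minimum z = -4791/28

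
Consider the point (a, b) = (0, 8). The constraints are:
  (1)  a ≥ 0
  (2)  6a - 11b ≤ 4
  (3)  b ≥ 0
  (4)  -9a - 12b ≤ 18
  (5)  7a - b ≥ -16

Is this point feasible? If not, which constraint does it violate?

(1): 0 ≥ 0 ✓
(2): -88 ≤ 4 ✓
(3): 8 ≥ 0 ✓
(4): -96 ≤ 18 ✓
(5): -8 ≥ -16 ✓

feasible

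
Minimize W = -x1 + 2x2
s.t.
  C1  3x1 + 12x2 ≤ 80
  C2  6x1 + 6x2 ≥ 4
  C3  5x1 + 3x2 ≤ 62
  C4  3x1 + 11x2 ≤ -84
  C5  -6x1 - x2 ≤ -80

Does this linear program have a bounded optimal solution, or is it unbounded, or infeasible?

Extreme points and W = -x1 + 2x2:
  (30, -88/3) → W = -266/3
  (238/15, -76/5) → W = -694/15
  (467/23, -303/23) → W = -1073/23
  (964/63, -248/21) → W = -2452/63
The feasible region has finitely many vertices and no improving ray; the minimum is -266/3 at (30, -88/3).

bounded optimum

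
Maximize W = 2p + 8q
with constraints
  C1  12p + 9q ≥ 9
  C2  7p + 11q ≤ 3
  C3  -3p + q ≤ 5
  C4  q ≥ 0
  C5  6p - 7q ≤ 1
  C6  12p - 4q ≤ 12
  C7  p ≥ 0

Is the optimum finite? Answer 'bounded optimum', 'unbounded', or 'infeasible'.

infeasible

The boundaries 12p + 9q = 9 and 6p - 7q = 1 meet at (12/23, 7/23), but that point violates 7p + 11q ≤ 3. Every candidate vertex is excluded by some other constraint, so the feasible region is empty.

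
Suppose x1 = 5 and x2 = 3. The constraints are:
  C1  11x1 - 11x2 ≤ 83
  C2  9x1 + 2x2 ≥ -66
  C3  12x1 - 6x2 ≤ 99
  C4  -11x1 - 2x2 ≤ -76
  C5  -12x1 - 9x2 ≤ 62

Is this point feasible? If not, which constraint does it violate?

Constraint C4: -11x1 - 2x2 = -61, which is not ≤ -76. All other constraints are satisfied.

not feasible — violates C4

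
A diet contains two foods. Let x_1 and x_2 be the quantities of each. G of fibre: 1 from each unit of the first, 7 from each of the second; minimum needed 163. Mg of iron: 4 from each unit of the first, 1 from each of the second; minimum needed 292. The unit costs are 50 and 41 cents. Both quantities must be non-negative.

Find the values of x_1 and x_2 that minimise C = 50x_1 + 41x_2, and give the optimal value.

Corner points and C = 50x_1 + 41x_2:
  (0, 292) → C = 11972
  (163, 0) → C = 8150
  (209/3, 40/3) → C = 4030
The feasible region is unbounded (it extends along (0, 1), (1, 0)), but C strictly increases along every unbounded feasible direction, so there is no improving ray and the minimum is attained at a vertex.

The binding constraints are x_1 + 7x_2 = 163 and 4x_1 + x_2 = 292.
Solving simultaneously gives x_1 = 209/3, x_2 = 40/3.

x_1 = 209/3, x_2 = 40/3, minimum C = 4030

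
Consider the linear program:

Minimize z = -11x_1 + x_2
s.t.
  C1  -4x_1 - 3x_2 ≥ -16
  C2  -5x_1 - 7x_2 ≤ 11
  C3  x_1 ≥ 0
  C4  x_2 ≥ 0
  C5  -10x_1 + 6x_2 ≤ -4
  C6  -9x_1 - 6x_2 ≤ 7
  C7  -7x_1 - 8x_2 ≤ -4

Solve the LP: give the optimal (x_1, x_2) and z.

x_1 = 4, x_2 = 0, minimum z = -44

Extreme points and z = -11x_1 + x_2:
  (4, 0) → z = -44
  (2, 8/3) → z = -58/3
  (4/7, 0) → z = -44/7
  (28/61, 6/61) → z = -302/61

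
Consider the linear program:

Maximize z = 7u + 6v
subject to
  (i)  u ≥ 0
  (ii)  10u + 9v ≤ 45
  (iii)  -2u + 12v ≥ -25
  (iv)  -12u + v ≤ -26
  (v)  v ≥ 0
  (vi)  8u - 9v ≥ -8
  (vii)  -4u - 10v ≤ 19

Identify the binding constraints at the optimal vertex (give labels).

(ii) and (v)

Vertices and z = 7u + 6v:
  (279/118, 140/59) → z = 3633/118
  (9/2, 0) → z = 63/2
  (13/6, 0) → z = 91/6

The maximum is at (9/2, 0). Substituting into each constraint, equality holds for (ii) and (v); the remaining constraints have slack.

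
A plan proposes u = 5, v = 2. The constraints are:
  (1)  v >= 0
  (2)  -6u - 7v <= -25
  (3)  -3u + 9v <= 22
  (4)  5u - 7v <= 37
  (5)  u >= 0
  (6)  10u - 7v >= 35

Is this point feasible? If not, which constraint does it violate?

feasible

(1): 2 ≥ 0 ✓
(2): -44 ≤ -25 ✓
(3): 3 ≤ 22 ✓
(4): 11 ≤ 37 ✓
(5): 5 ≥ 0 ✓
(6): 36 ≥ 35 ✓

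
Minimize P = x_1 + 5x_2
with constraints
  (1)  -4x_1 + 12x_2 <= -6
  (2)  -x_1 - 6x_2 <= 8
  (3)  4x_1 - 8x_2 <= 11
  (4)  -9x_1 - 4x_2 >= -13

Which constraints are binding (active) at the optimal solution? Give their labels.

Corner points and P = x_1 + 5x_2:
  (-5/3, -19/18) → P = -125/18
  (45/31, -1/62) → P = 85/62
  (1/16, -43/32) → P = -213/32
  (37/22, -47/88) → P = -87/88

The minimum is at (-5/3, -19/18). Substituting into each constraint, equality holds for (1) and (2); the remaining constraints have slack.

(1) and (2)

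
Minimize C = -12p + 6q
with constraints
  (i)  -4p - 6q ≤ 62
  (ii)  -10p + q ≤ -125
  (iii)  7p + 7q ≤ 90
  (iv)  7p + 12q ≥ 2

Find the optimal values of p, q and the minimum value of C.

Corner points and C = -12p + 6q:
  (965/77, 25/77) → C = -11430/77
  (1502/127, -855/127) → C = -23154/127
  (1066/35, -88/5) → C = -16488/35

p = 1066/35, q = -88/5, minimum C = -16488/35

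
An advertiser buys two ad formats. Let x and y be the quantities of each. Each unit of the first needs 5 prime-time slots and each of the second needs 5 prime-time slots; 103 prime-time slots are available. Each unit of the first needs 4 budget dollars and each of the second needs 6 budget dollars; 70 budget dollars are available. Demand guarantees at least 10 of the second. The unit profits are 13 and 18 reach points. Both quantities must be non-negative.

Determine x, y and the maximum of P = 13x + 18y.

x = 5/2, y = 10, maximum P = 425/2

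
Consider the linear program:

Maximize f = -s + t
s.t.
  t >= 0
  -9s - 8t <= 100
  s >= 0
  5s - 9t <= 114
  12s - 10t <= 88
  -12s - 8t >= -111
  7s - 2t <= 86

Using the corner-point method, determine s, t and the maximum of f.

Feasible corners and f = -s + t:
  (0, 0) → f = 0
  (22/3, 0) → f = -22/3
  (0, 111/8) → f = 111/8
  (907/108, 23/18) → f = -769/108

The binding constraints are s = 0 and -12s - 8t = -111.
Solving simultaneously gives s = 0, t = 111/8.

s = 0, t = 111/8, maximum f = 111/8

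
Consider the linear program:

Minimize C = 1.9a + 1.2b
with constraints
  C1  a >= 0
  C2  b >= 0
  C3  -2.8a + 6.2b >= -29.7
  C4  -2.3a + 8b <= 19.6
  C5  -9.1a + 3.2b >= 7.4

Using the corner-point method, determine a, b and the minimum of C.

Vertices and C = 1.9a + 1.2b:
  (0, 49/20) → C = 147/50
  (0, 37/16) → C = 111/40
  (22/409, 8067/3272) → C = 25037/8180

a = 0, b = 2.3125, minimum C = 2.775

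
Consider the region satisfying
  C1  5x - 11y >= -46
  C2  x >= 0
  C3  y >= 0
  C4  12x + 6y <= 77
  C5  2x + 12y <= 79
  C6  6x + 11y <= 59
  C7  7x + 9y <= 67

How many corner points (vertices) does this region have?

The feasible vertices (each the meet of two boundaries and inside every other half-plane) are:
  (0, 46/11)
  (13/11, 571/121)
  (0, 0)
  (77/12, 0)
  (493/96, 41/16)

5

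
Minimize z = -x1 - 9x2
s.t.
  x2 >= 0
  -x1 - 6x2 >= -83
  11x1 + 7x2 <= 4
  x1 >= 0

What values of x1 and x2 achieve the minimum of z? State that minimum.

Feasible corners and z = -x1 - 9x2:
  (4/11, 0) → z = -4/11
  (0, 0) → z = 0
  (0, 4/7) → z = -36/7

At the optimal vertex, 11x1 + 7x2 = 4 and x1 = 0.
Solving simultaneously gives x1 = 0, x2 = 4/7.

x1 = 0, x2 = 4/7, minimum z = -36/7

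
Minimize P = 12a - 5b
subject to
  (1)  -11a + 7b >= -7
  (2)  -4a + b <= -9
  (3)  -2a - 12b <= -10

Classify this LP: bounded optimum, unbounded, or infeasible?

From the feasible point (56/17, 71/17), moving in the direction (1, 4) keeps every constraint satisfied while P decreases without bound.

unbounded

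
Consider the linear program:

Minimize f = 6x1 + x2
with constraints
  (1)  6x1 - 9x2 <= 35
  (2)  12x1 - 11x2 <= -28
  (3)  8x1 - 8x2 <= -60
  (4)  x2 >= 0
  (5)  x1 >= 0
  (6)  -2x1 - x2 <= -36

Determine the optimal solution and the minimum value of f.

Extreme points and f = 6x1 + x2:
  (109/2, 62) → f = 389
  (19/2, 17) → f = 74
  (0, 36) → f = 36
The feasible region is unbounded (it extends along (0, 1), (11, 12)), but f strictly increases along every unbounded feasible direction, so there is no improving ray and the minimum is attained at a vertex.

The binding constraints are x1 = 0 and -2x1 - x2 = -36.
Solving simultaneously gives x1 = 0, x2 = 36.

x1 = 0, x2 = 36, minimum f = 36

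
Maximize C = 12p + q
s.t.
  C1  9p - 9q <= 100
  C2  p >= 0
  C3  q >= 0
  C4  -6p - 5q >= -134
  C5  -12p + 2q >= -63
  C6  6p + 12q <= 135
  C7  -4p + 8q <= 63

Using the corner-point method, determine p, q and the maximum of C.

p = 171/26, q = 207/26, maximum C = 2259/26

Extreme points and C = 12p + q:
  (0, 0) → C = 0
  (0, 63/8) → C = 63/8
  (21/4, 0) → C = 63
  (171/26, 207/26) → C = 2259/26
  (27/8, 153/16) → C = 801/16

The binding constraints are -12p + 2q = -63 and 6p + 12q = 135.
Solving simultaneously gives p = 171/26, q = 207/26.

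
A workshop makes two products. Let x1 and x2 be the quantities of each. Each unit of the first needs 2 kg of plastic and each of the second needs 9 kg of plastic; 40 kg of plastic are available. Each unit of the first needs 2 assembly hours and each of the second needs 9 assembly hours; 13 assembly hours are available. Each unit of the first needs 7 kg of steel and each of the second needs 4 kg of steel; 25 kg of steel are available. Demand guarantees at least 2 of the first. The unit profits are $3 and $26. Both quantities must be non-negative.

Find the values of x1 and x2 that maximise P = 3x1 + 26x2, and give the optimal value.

x1 = 2, x2 = 1, maximum P = 32

The optimum lies where 2x1 + 9x2 = 13 and x1 = 2.
Solving simultaneously gives x1 = 2, x2 = 1.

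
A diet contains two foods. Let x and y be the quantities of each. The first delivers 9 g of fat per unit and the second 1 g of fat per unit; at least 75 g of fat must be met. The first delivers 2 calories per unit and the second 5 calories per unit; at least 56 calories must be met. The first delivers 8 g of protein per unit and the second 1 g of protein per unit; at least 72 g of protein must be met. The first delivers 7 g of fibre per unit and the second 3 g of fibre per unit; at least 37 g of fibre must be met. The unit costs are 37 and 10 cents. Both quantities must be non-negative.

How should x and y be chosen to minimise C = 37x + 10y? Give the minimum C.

x = 8, y = 8, minimum C = 376

Feasible corners and C = 37x + 10y:
  (0, 75) → C = 750
  (28, 0) → C = 1036
  (3, 48) → C = 591
  (8, 8) → C = 376
The feasible region is unbounded (it extends along (0, 1), (1, 0)), but C strictly increases along every unbounded feasible direction, so there is no improving ray and the minimum is attained at a vertex.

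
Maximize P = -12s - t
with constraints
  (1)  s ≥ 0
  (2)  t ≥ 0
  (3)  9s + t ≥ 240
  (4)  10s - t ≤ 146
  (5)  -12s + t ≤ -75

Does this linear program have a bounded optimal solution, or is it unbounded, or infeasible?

bounded optimum

Corner points and P = -12s - t:
  (386/19, 1086/19) → P = -5718/19
  (15, 105) → P = -285
The feasible region has finitely many vertices and no improving ray; the maximum is -285 at (15, 105).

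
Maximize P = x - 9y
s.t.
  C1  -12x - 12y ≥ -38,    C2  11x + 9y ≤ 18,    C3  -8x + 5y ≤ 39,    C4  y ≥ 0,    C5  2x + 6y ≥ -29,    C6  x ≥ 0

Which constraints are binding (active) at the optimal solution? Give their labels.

Feasible corners and P = x - 9y:
  (18/11, 0) → P = 18/11
  (0, 2) → P = -18
  (0, 0) → P = 0

The maximum is at (18/11, 0). Substituting into each constraint, equality holds for C2 and C4; the remaining constraints have slack.

C2 and C4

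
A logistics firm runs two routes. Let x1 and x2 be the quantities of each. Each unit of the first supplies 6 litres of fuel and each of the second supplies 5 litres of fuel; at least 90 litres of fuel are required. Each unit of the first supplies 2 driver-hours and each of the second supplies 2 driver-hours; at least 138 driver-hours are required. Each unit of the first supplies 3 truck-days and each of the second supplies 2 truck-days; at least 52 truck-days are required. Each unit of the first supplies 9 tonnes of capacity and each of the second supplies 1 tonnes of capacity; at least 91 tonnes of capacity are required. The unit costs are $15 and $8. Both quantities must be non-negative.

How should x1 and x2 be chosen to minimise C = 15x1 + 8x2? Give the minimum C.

Corner points and C = 15x1 + 8x2:
  (0, 91) → C = 728
  (69, 0) → C = 1035
  (11/4, 265/4) → C = 2285/4
The feasible region is unbounded (it extends along (0, 1), (1, 0)), but C strictly increases along every unbounded feasible direction, so there is no improving ray and the minimum is attained at a vertex.

x1 = 11/4, x2 = 265/4, minimum C = 2285/4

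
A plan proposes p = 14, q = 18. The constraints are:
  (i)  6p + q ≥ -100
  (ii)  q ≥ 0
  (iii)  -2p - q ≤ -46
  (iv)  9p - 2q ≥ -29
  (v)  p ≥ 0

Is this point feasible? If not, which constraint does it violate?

feasible

(i): 102 ≥ -100 ✓
(ii): 18 ≥ 0 ✓
(iii): -46 ≤ -46 ✓
(iv): 90 ≥ -29 ✓
(v): 14 ≥ 0 ✓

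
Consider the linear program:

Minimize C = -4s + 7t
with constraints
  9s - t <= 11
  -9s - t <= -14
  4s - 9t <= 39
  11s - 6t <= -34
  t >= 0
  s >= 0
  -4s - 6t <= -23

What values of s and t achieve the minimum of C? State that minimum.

s = 10/13, t = 92/13, minimum C = 604/13

The feasible region is unbounded (it extends along (0, 1), (1, 9)), but C strictly increases along every unbounded feasible direction, so there is no improving ray and the minimum is attained at a vertex.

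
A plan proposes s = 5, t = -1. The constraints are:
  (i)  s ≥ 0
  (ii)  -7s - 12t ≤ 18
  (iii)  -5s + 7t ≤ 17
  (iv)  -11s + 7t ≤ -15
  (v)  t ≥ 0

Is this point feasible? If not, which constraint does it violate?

not feasible — violates (v)

Constraint (v): t = -1, which is not ≥ 0. All other constraints are satisfied.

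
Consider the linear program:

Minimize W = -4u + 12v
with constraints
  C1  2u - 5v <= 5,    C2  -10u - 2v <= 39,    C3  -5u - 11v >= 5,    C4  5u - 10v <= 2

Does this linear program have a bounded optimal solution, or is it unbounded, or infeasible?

bounded optimum

Extreme points and W = -4u + 12v:
  (-419/100, 29/20) → W = 854/25
  (-193/55, -43/22) → W = -518/55
  (-4/15, -1/3) → W = -44/15
The feasible region has finitely many vertices and no improving ray; the minimum is -518/55 at (-193/55, -43/22).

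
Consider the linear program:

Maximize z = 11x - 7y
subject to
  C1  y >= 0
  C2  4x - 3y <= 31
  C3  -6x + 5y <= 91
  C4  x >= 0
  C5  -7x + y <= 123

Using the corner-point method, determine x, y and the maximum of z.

x = 214, y = 275, maximum z = 429

Corner points and z = 11x - 7y:
  (31/4, 0) → z = 341/4
  (0, 0) → z = 0
  (214, 275) → z = 429
  (0, 91/5) → z = -637/5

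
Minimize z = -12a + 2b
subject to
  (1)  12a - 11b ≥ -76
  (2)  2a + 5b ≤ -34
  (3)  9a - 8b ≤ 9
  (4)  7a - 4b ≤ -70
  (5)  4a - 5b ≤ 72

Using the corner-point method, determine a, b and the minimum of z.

a = -466/29, b = -308/29, minimum z = 4976/29

Extreme points and z = -12a + 2b:
  (-466/29, -308/29) → z = 4976/29
  (-293/4, -73) → z = 733
  (-149/5, -693/20) → z = 2883/10
  (-531/13, -612/13) → z = 396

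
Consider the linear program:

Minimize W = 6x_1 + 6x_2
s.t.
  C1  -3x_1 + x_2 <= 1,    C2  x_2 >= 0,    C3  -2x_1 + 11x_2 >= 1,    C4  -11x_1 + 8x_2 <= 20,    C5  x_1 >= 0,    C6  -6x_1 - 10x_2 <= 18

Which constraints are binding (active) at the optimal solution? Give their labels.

Extreme points and W = 6x_1 + 6x_2:
  (12/13, 49/13) → W = 366/13
  (0, 1) → W = 6
  (0, 1/11) → W = 6/11
The feasible region is unbounded (it extends along (11, 2), (8, 11)), but W strictly increases along every unbounded feasible direction, so there is no improving ray and the minimum is attained at a vertex.

The minimum is at (0, 1/11). Substituting into each constraint, equality holds for C3 and C5; the remaining constraints have slack.

C3 and C5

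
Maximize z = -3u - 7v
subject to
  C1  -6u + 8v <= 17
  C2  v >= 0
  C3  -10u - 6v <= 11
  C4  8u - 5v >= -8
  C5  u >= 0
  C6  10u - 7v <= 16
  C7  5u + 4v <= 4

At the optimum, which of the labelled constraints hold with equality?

Feasible corners and z = -3u - 7v:
  (0, 0) → z = 0
  (4/5, 0) → z = -12/5
  (0, 1) → z = -7

The maximum is at (0, 0). Substituting into each constraint, equality holds for C2 and C5; the remaining constraints have slack.

C2 and C5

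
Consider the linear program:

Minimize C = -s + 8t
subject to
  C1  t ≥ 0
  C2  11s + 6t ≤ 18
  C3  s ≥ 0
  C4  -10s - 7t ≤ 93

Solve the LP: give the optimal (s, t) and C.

s = 18/11, t = 0, minimum C = -18/11

Corner points and C = -s + 8t:
  (18/11, 0) → C = -18/11
  (0, 0) → C = 0
  (0, 3) → C = 24

The binding constraints are t = 0 and 11s + 6t = 18.
Solving simultaneously gives s = 18/11, t = 0.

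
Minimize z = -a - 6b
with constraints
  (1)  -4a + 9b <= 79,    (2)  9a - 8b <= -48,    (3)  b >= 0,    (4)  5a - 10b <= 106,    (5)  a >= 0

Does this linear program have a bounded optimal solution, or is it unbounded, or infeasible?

bounded optimum

Feasible corners and z = -a - 6b:
  (200/49, 519/49) → z = -3314/49
  (0, 79/9) → z = -158/3
  (0, 6) → z = -36
The feasible region has finitely many vertices and no improving ray; the minimum is -3314/49 at (200/49, 519/49).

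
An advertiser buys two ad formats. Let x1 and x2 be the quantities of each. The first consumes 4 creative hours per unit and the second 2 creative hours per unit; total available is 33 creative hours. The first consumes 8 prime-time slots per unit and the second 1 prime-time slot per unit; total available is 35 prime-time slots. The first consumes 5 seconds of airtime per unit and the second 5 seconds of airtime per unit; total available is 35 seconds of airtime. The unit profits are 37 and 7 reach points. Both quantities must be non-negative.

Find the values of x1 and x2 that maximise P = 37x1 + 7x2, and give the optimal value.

x1 = 4, x2 = 3, maximum P = 169

Extreme points and P = 37x1 + 7x2:
  (0, 0) → P = 0
  (0, 7) → P = 49
  (35/8, 0) → P = 1295/8
  (4, 3) → P = 169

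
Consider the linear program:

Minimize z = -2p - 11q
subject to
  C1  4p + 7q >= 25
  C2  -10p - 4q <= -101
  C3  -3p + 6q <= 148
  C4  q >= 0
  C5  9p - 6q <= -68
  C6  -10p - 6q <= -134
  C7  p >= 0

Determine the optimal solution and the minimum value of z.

p = 40/3, q = 94/3, minimum z = -1114/3

Feasible corners and z = -2p - 11q:
  (7/36, 1783/72) → z = -6547/24
  (167/48, 1589/96) → z = -6049/32
  (40/3, 94/3) → z = -1114/3

At the optimal vertex, -3p + 6q = 148 and 9p - 6q = -68.
Solving simultaneously gives p = 40/3, q = 94/3.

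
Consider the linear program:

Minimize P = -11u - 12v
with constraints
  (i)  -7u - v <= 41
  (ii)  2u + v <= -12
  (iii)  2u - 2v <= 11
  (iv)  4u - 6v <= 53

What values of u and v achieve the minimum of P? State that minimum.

u = -29/5, v = -2/5, minimum P = 343/5

Vertices and P = -11u - 12v:
  (-29/5, -2/5) → P = 343/5
  (-71/16, -159/16) → P = 2689/16
  (-13/6, -23/3) → P = 695/6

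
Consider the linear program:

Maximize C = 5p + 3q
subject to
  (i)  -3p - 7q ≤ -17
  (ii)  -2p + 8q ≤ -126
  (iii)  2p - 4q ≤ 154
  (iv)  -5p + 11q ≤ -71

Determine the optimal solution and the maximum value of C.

Corner points and C = 5p + 3q:
  (509/19, -172/19) → C = 2029/19
  (573/13, -214/13) → C = 171
  (91, 7) → C = 476

p = 91, q = 7, maximum C = 476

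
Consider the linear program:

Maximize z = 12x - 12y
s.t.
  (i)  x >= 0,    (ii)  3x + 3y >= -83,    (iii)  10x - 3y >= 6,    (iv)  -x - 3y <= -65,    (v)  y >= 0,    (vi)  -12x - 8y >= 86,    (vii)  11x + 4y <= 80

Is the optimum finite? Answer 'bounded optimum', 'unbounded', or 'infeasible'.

The boundaries -12x - 8y = 86 and 11x + 4y = 80 meet at (123/5, -953/20), but that point violates -x - 3y ≤ -65. Every candidate vertex is excluded by some other constraint, so the feasible region is empty.

infeasible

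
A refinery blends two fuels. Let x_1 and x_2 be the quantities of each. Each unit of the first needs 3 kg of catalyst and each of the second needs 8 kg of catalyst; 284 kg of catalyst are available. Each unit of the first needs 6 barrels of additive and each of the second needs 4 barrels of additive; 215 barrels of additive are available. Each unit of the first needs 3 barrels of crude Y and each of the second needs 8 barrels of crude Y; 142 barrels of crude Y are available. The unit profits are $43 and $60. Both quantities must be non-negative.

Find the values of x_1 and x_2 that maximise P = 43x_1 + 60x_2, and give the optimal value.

x_1 = 32, x_2 = 23/4, maximum P = 1721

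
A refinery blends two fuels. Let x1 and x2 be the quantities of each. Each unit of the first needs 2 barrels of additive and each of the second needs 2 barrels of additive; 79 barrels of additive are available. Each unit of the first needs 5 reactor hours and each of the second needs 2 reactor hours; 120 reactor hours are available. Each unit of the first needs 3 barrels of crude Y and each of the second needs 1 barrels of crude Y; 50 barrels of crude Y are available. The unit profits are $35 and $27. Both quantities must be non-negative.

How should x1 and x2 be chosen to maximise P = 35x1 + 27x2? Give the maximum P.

x1 = 21/4, x2 = 137/4, maximum P = 2217/2

Corner points and P = 35x1 + 27x2:
  (0, 0) → P = 0
  (0, 79/2) → P = 2133/2
  (50/3, 0) → P = 1750/3
  (21/4, 137/4) → P = 2217/2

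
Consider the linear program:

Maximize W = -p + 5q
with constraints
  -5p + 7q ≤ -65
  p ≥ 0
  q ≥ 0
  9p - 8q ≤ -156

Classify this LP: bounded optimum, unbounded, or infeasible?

infeasible

The boundaries -5p + 7q = -65 and q = 0 meet at (13, 0), but that point violates 9p - 8q ≤ -156. Every candidate vertex is excluded by some other constraint, so the feasible region is empty.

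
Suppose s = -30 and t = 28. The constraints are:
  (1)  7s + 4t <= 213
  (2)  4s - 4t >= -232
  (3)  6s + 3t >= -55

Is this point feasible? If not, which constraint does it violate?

not feasible — violates (3)

Constraint (3): 6s + 3t = -96, which is not ≥ -55. All other constraints are satisfied.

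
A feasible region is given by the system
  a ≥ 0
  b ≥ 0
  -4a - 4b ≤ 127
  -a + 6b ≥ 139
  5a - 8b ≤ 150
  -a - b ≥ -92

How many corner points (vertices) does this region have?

3

The feasible vertices (each the meet of two boundaries and inside every other half-plane) are:
  (0, 139/6)
  (0, 92)
  (59, 33)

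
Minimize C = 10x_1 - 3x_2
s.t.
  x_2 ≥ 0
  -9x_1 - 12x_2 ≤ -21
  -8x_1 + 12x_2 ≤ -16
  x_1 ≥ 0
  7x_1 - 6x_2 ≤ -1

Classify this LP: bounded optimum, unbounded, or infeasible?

The boundaries x_2 = 0 and -9x_1 - 12x_2 = -21 meet at (7/3, 0), but that point violates 7x_1 - 6x_2 ≤ -1. Every candidate vertex is excluded by some other constraint, so the feasible region is empty.

infeasible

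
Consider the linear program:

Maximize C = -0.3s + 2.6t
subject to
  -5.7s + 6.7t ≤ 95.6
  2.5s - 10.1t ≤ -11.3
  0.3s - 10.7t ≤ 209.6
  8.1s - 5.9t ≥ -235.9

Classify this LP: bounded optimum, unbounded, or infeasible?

From the feasible point (-6845/314, -1343/314), moving in the direction (6.7, 5.7) keeps every constraint satisfied while C increases without bound.

unbounded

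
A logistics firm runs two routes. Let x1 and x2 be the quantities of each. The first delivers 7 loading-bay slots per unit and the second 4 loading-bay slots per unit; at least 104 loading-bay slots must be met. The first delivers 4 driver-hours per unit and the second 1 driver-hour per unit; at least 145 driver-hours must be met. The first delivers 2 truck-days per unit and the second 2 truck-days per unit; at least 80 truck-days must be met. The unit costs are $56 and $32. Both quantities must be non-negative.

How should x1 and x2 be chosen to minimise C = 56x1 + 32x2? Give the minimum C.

x1 = 35, x2 = 5, minimum C = 2120

The feasible region is unbounded (it extends along (0, 1), (1, 0)), but C strictly increases along every unbounded feasible direction, so there is no improving ray and the minimum is attained at a vertex.

At the optimal vertex, 4x1 + x2 = 145 and 2x1 + 2x2 = 80.
Solving simultaneously gives x1 = 35, x2 = 5.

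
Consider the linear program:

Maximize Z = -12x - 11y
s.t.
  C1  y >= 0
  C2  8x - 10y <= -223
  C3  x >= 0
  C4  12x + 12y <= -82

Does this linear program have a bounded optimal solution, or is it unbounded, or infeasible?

The boundaries y = 0 and 8x - 10y = -223 meet at (-223/8, 0), but that point violates x ≥ 0. Every candidate vertex is excluded by some other constraint, so the feasible region is empty.

infeasible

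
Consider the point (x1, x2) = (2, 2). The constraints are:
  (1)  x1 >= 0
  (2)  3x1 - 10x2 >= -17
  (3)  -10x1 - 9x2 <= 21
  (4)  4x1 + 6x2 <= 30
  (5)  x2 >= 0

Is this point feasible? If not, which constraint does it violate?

feasible

(1): 2 ≥ 0 ✓
(2): -14 ≥ -17 ✓
(3): -38 ≤ 21 ✓
(4): 20 ≤ 30 ✓
(5): 2 ≥ 0 ✓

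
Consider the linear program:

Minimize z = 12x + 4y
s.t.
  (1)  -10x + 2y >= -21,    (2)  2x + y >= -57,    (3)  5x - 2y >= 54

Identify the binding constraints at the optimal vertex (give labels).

Extreme points and z = 12x + 4y:
  (-93/14, -306/7) → z = -1782/7
  (-33/5, -87/2) → z = -1266/5
  (-20/3, -131/3) → z = -764/3

The minimum is at (-20/3, -131/3). Substituting into each constraint, equality holds for (2) and (3); the remaining constraints have slack.

(2) and (3)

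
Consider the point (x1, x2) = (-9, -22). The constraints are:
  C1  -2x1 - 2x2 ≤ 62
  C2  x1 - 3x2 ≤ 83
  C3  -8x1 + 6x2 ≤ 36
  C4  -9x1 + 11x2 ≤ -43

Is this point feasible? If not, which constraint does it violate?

feasible

C1: 62 ≤ 62 ✓
C2: 57 ≤ 83 ✓
C3: -60 ≤ 36 ✓
C4: -161 ≤ -43 ✓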